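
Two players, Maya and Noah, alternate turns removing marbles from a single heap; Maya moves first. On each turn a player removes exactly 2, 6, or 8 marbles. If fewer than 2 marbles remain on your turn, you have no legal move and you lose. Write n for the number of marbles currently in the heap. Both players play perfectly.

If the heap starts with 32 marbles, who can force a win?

Work bottom-up. With no move the player to move loses. Otherwise the position is W if at least one move leads to an L position for the opponent, and L if every move leads to a W.
n=0: no move → L
n=1: no move → L
n=2: can move to 0, which is L ⇒ W
n=3: can move to 1, which is L ⇒ W
n=4: the only move is to 2(W), a W ⇒ L
n=5: the only move is to 3(W), a W ⇒ L
n=6: can move to 4, which is L ⇒ W
n=7: can move to 5, which is L ⇒ W
n=8: can move to 0, which is L ⇒ W
n=9: can move to 1, which is L ⇒ W
n=10: can move to 4, which is L ⇒ W
n=11: can move to 5, which is L ⇒ W
n=12: can move to 4, which is L ⇒ W
n=13: can move to 5, which is L ⇒ W
n=14: moves to 12(W), 8(W), 6(W); every one is W ⇒ L
n=15: moves to 13(W), 9(W), 7(W); every one is W ⇒ L
n=16: can move to 14, which is L ⇒ W
n=17: can move to 15, which is L ⇒ W
n=18: moves to 16(W), 12(W), 10(W); every one is W ⇒ L
n=19: moves to 17(W), 13(W), 11(W); every one is W ⇒ L
n=20: can move to 18, which is L ⇒ W
n=21: can move to 19, which is L ⇒ W
n=22: can move to 14, which is L ⇒ W
n=23: can move to 15, which is L ⇒ W
n=24: can move to 18, which is L ⇒ W
n=25: can move to 19, which is L ⇒ W
n=26: can move to 18, which is L ⇒ W
n=27: can move to 19, which is L ⇒ W
n=28: moves to 26(W), 22(W), 20(W); every one is W ⇒ L
n=29: moves to 27(W), 23(W), 21(W); every one is W ⇒ L
n=30: can move to 28, which is L ⇒ W
n=31: can move to 29, which is L ⇒ W
n=32: moves to 30(W), 26(W), 24(W); every one is W ⇒ L
Every move from 32 reaches a W position, so the mover loses.

Noah wins.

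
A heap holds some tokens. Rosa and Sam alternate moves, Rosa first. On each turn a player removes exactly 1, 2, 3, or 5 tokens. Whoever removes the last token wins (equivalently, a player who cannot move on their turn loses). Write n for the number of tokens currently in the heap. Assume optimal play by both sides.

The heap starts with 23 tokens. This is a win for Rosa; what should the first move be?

Build the W/L table. Terminal = L. A non-terminal position is W if it has a move to some L; otherwise it is L.
n=0: no move → L
n=1: →0(L), so W
n=2: →0(L), so W
n=3: →0(L), so W
n=4: →3(W), 2(W), 1(W) — all W, so L
n=5: →4(L), so W
n=6: →4(L), so W
n=7: →4(L), so W
n=8: →7(W), 6(W), 5(W), 3(W) — all W, so L
n=9: →8(L), so W
n=10: →8(L), so W
n=11: →8(L), so W
n=12: →11(W), 10(W), 9(W), 7(W) — all W, so L
n=13: →12(L), so W
n=14: →12(L), so W
n=15: →12(L), so W
n=16: →15(W), 14(W), 13(W), 11(W) — all W, so L
n=17: →16(L), so W
n=18: →16(L), so W
n=19: →16(L), so W
n=20: →19(W), 18(W), 17(W), 15(W) — all W, so L
n=21: →20(L), so W
n=22: →20(L), so W
n=23: →20(L), so W
From 23, the L positions reachable in one move are: 20.

Remove 3, leaving 20.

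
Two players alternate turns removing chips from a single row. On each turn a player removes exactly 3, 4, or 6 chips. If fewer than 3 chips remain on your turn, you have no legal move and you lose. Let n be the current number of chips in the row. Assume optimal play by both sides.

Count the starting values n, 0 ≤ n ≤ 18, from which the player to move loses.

Use the standard recursion: the mover loses at a terminal position; elsewhere, the mover wins exactly when some move hands the opponent an L position.
n=0: no move → L
n=1: no move → L
n=2: no move → L
n=3: W (go to 0, an L position)
n=4: W (go to 1, an L position)
n=5: W (go to 2, an L position)
n=6: W (go to 2, an L position)
n=7: W (go to 1, an L position)
n=8: W (go to 2, an L position)
n=9: L (options 6(W), 5(W), 3(W) are all W)
n=10: L (options 7(W), 6(W), 4(W) are all W)
n=11: L (options 8(W), 7(W), 5(W) are all W)
n=12: W (go to 9, an L position)
n=13: W (go to 10, an L position)
n=14: W (go to 11, an L position)
n=15: W (go to 11, an L position)
n=16: W (go to 10, an L position)
n=17: W (go to 11, an L position)
n=18: L (options 15(W), 14(W), 12(W) are all W)
L entries with 0 ≤ n ≤ 18: n = 0, 1, 2, 9, 10, 11, 18; that makes 7.

7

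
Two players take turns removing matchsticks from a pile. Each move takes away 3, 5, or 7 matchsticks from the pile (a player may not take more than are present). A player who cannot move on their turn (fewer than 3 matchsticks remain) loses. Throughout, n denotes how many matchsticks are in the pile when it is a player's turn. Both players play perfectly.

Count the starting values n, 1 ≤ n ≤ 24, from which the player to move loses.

8

Compute win/loss labels from the base case upward. A position with no move is L. Any other position is W if it can reach an L in one move, else L.
n=0: no move → L
n=1: no move → L
n=2: no move → L
n=3: →0(L), so W
n=4: →1(L), so W
n=5: →2(L), so W
n=6: →1(L), so W
n=7: →2(L), so W
n=8: →1(L), so W
n=9: →2(L), so W
n=10: →7(W), 5(W), 3(W) — all W, so L
n=11: →8(W), 6(W), 4(W) — all W, so L
n=12: →9(W), 7(W), 5(W) — all W, so L
n=13: →10(L), so W
n=14: →11(L), so W
n=15: →12(L), so W
n=16: →11(L), so W
n=17: →12(L), so W
n=18: →11(L), so W
n=19: →12(L), so W
n=20: →17(W), 15(W), 13(W) — all W, so L
n=21: →18(W), 16(W), 14(W) — all W, so L
n=22: →19(W), 17(W), 15(W) — all W, so L
n=23: →20(L), so W
n=24: →21(L), so W
L entries with 1 ≤ n ≤ 24 (n=0 is outside the asked range and is not counted): n = 1, 2, 10, 11, 12, 20, 21, 22; that makes 8.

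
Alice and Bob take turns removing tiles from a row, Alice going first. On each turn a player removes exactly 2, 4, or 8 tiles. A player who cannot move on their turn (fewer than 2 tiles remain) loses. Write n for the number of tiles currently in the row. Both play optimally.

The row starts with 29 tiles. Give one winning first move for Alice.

Remove 4, leaving 25.

Label each position W (a win for the player to move) or L (a loss). A position with no legal move is L; any other position is W exactly when some move reaches an L, and L when every move reaches a W.
n=0: no move → L
n=1: no move → L
n=2: W (go to 0, an L position)
n=3: W (go to 1, an L position)
n=4: W (go to 0, an L position)
n=5: W (go to 1, an L position)
n=6: L (options 4(W), 2(W) are all W)
n=7: L (options 5(W), 3(W) are all W)
n=8: W (go to 6, an L position)
n=9: W (go to 7, an L position)
n=10: W (go to 6, an L position)
n=11: W (go to 7, an L position)
n=12: L (options 10(W), 8(W), 4(W) are all W)
n=13: L (options 11(W), 9(W), 5(W) are all W)
n=14: W (go to 12, an L position)
n=15: W (go to 13, an L position)
n=16: W (go to 12, an L position)
n=17: W (go to 13, an L position)
n=18: L (options 16(W), 14(W), 10(W) are all W)
n=19: L (options 17(W), 15(W), 11(W) are all W)
n=20: W (go to 18, an L position)
n=21: W (go to 19, an L position)
n=22: W (go to 18, an L position)
n=23: W (go to 19, an L position)
n=24: L (options 22(W), 20(W), 16(W) are all W)
n=25: L (options 23(W), 21(W), 17(W) are all W)
n=26: W (go to 24, an L position)
n=27: W (go to 25, an L position)
n=28: W (go to 24, an L position)
n=29: W (go to 25, an L position)
From 29, the L positions reachable in one move are: 25.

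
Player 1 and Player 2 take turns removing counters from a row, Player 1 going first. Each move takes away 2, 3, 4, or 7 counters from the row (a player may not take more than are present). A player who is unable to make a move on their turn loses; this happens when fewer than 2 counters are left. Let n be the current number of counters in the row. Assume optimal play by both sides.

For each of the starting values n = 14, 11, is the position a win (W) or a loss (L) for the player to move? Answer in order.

14: W, 11: L

Positions with no move are L. A position that does have a move is losing for the player to move precisely when every available move leads to a winning position for the opponent. Fill in the labels:
n=0: no move → L
n=1: no move → L
n=2: can move to 0, which is L ⇒ W
n=3: can move to 1, which is L ⇒ W
n=4: can move to 1, which is L ⇒ W
n=5: can move to 1, which is L ⇒ W
n=6: moves to 4(W), 3(W), 2(W); every one is W ⇒ L
n=7: can move to 0, which is L ⇒ W
n=8: can move to 6, which is L ⇒ W
n=9: can move to 6, which is L ⇒ W
n=10: can move to 6, which is L ⇒ W
n=11: moves to 9(W), 8(W), 7(W), 4(W); every one is W ⇒ L
n=12: moves to 10(W), 9(W), 8(W), 5(W); every one is W ⇒ L
n=13: can move to 11, which is L ⇒ W
n=14: can move to 12, which is L ⇒ W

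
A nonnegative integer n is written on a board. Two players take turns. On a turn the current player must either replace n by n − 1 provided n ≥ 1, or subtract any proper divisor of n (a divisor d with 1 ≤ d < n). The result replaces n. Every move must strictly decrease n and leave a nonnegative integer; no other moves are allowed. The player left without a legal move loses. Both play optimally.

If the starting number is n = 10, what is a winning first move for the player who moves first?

Move to 5.

Positions with no move are L. A position that does have a move is losing for the player to move precisely when every available move leads to a winning position for the opponent. Fill in the labels:
n=0: no move → L
n=1: can move to 0, which is L ⇒ W
n=2: the only move is to 1(W), a W ⇒ L
n=3: can move to 2, which is L ⇒ W
n=4: can move to 2, which is L ⇒ W
n=5: the only move is to 4(W), a W ⇒ L
n=6: can move to 5, which is L ⇒ W
n=7: the only move is to 6(W), a W ⇒ L
n=8: can move to 7, which is L ⇒ W
n=9: moves to 6(W), 8(W); every one is W ⇒ L
n=10: can move to 5, which is L ⇒ W
From 10, the L positions reachable in one move are: 5, 9. Any move reaching one of these is winning.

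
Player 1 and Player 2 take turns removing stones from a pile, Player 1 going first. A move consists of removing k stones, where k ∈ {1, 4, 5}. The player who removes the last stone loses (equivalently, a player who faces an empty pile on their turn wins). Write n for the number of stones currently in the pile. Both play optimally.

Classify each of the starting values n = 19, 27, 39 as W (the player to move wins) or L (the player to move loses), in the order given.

19: L, 27: L, 39: W

Work bottom-up. With no move the player to move wins. Otherwise the position is W if at least one move leads to an L position for the opponent, and L if every move leads to a W.
n=0: no move; the opponent has just taken the last stone and therefore loses → W
n=1: only reaches 0(W), which is W → L
n=2: reaches L-position 1 → W
n=3: only reaches 2(W), which is W → L
n=4: reaches L-position 3 → W
n=5: reaches L-position 1 → W
n=6: reaches L-position 1 → W
n=7: reaches L-position 3 → W
n=8: reaches L-position 3 → W
n=9: only reaches 8(W), 5(W), 4(W), all W → L
n=10: reaches L-position 9 → W
n=11: only reaches 10(W), 7(W), 6(W), all W → L
n=12: reaches L-position 11 → W
n=13: reaches L-position 9 → W
n=14: reaches L-position 9 → W
n=15: reaches L-position 11 → W
n=16: reaches L-position 11 → W
n=17: only reaches 16(W), 13(W), 12(W), all W → L
n=18: reaches L-position 17 → W
n=19: only reaches 18(W), 15(W), 14(W), all W → L
n=20: reaches L-position 19 → W
n=21: reaches L-position 17 → W
n=22: reaches L-position 17 → W
n=23: reaches L-position 19 → W
n=24: reaches L-position 19 → W
n=25: only reaches 24(W), 21(W), 20(W), all W → L
n=26: reaches L-position 25 → W
n=27: only reaches 26(W), 23(W), 22(W), all W → L
n=28: reaches L-position 27 → W
n=29: reaches L-position 25 → W
n=30: reaches L-position 25 → W
n=31: reaches L-position 27 → W
n=32: reaches L-position 27 → W
n=33: only reaches 32(W), 29(W), 28(W), all W → L
n=34: reaches L-position 33 → W
n=35: only reaches 34(W), 31(W), 30(W), all W → L
n=36: reaches L-position 35 → W
n=37: reaches L-position 33 → W
n=38: reaches L-position 33 → W
n=39: reaches L-position 35 → W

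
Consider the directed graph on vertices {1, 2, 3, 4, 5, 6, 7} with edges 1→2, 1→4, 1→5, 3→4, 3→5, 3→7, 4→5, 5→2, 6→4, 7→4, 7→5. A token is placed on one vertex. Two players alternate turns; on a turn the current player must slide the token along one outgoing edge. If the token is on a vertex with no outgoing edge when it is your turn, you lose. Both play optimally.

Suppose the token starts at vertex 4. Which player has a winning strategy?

The second player wins.

Label each position W (a win for the player to move) or L (a loss). A position with no legal move is L; any other position is W exactly when some move reaches an L, and L when every move reaches a W.
Every edge goes from a vertex to one that appears earlier in the order 2, 5, 4, 7, 6, 1, 3, so processing vertices in that order labels each vertex after all of its successors.
2: no outgoing edge → L
5: →2(L), so W
4: →5(W) only, which is W, so L
7: →4(L), so W
6: →4(L), so W
1: →4(L), so W
3: →4(L), so W
The starting position 4 is L: whatever the player to move does, the opponent receives a W position.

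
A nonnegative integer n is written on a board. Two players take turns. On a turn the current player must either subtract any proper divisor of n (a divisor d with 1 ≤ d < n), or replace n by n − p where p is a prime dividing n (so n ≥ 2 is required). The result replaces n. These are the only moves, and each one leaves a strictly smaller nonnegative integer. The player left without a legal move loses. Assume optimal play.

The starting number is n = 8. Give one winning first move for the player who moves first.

Compute win/loss labels from the base case upward. A position with no move is L. Any other position is W if it can reach an L in one move, else L.
n=0: no move → L
n=1: no move → L
n=2: can move to 0, which is L ⇒ W
n=3: can move to 0, which is L ⇒ W
n=4: moves to 2(W), 3(W); every one is W ⇒ L
n=5: can move to 0, which is L ⇒ W
n=6: can move to 4, which is L ⇒ W
n=7: can move to 0, which is L ⇒ W
n=8: can move to 4, which is L ⇒ W
From 8, the L positions reachable in one move are: 4.

Move to 4.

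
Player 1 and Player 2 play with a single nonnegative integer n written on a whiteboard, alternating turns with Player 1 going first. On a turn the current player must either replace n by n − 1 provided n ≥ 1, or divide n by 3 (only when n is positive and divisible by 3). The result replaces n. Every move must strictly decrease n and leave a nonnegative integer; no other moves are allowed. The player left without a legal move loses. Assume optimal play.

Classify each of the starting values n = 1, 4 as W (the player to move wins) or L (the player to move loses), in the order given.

Label each position W (a win for the player to move) or L (a loss). A position with no legal move is L; any other position is W exactly when some move reaches an L, and L when every move reaches a W.
n=0: no move → L
n=1: can move to 0, which is L ⇒ W
n=2: the only move is to 1(W), a W ⇒ L
n=3: can move to 2, which is L ⇒ W
n=4: the only move is to 3(W), a W ⇒ L

1: W, 4: L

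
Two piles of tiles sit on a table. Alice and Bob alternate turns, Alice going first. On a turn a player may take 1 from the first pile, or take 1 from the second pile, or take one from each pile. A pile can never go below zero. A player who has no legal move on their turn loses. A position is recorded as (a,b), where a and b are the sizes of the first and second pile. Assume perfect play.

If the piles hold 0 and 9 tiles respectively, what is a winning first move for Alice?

Move to (0,8).

Use the standard recursion: the mover loses at a terminal position; elsewhere, the mover wins exactly when some move hands the opponent an L position.
No move ever increases a pile, so every position that can arise here has a ≤ 0 and b ≤ 9; it is enough to label the cells with 0 ≤ a ≤ 0 and 0 ≤ b ≤ 9.
Every move lowers a or b (never raises either), so fill the grid row by row in increasing a, and left to right within a row: each cell's successors are then already labelled.
      b=0  b=1  b=2  b=3  b=4  b=5  b=6  b=7  b=8  b=9
a=0:    L    W    L    W    L    W    L    W    L    W
Cells with no legal move (terminal, hence L): (0,0).
The remaining L cells, each justified by listing all of its moves:
(0,2): L (sole option (0,1)(W) is W)
(0,4): L (sole option (0,3)(W) is W)
(0,6): L (sole option (0,5)(W) is W)
(0,8): L (sole option (0,7)(W) is W)
Every other cell has at least one move into one of the L cells above, so it is W.
From (0,9), the L positions reachable in one move are: (0,8).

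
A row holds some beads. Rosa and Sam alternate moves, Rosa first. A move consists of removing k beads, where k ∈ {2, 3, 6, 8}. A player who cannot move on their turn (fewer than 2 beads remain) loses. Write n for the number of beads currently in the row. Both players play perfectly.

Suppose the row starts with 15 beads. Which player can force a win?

Sam wins.

Build the W/L table. Terminal = L. A non-terminal position is W if it has a move to some L; otherwise it is L.
n=0: no move → L
n=1: no move → L
n=2: →0(L), so W
n=3: →1(L), so W
n=4: →1(L), so W
n=5: →3(W), 2(W) — all W, so L
n=6: →0(L), so W
n=7: →5(L), so W
n=8: →5(L), so W
n=9: →1(L), so W
n=10: →8(W), 7(W), 4(W), 2(W) — all W, so L
n=11: →5(L), so W
n=12: →10(L), so W
n=13: →10(L), so W
n=14: →12(W), 11(W), 8(W), 6(W) — all W, so L
n=15: →13(W), 12(W), 9(W), 7(W) — all W, so L
The starting position 15 is L: whatever Rosa does, the opponent receives a W position.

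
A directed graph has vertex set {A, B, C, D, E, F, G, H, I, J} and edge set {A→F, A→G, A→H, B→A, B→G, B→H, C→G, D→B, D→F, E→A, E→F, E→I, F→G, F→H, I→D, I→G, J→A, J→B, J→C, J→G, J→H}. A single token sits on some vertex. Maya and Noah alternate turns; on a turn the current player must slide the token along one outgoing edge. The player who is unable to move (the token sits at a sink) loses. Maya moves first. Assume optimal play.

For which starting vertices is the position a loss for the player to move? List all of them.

D, E, G, H

Work bottom-up. With no move the player to move loses. Otherwise the position is W if at least one move leads to an L position for the opponent, and L if every move leads to a W.
Every edge goes from a vertex to one that appears earlier in the order G, H, F, A, B, D, I, E, C, J, so processing vertices in that order labels each vertex after all of its successors.
G: no outgoing edge → L
H: no outgoing edge → L
F: reaches L-position H → W
A: reaches L-position H → W
B: reaches L-position H → W
D: only reaches B(W), F(W), all W → L
I: reaches L-position D → W
E: only reaches I(W), A(W), F(W), all W → L
C: reaches L-position G → W
J: reaches L-position H → W
Reading off the rows marked L gives the requested list; there are 4 such vertices.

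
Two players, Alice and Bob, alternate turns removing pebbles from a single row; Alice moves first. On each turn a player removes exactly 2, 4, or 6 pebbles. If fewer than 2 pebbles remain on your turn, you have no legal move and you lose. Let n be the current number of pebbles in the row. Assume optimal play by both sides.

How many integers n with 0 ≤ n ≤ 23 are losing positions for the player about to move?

6

Use the standard recursion: the mover loses at a terminal position; elsewhere, the mover wins exactly when some move hands the opponent an L position.
n=0: no move → L
n=1: no move → L
n=2: can move to 0, which is L ⇒ W
n=3: can move to 1, which is L ⇒ W
n=4: can move to 0, which is L ⇒ W
n=5: can move to 1, which is L ⇒ W
n=6: can move to 0, which is L ⇒ W
n=7: can move to 1, which is L ⇒ W
n=8: moves to 6(W), 4(W), 2(W); every one is W ⇒ L
n=9: moves to 7(W), 5(W), 3(W); every one is W ⇒ L
n=10: can move to 8, which is L ⇒ W
n=11: can move to 9, which is L ⇒ W
n=12: can move to 8, which is L ⇒ W
n=13: can move to 9, which is L ⇒ W
n=14: can move to 8, which is L ⇒ W
n=15: can move to 9, which is L ⇒ W
n=16: moves to 14(W), 12(W), 10(W); every one is W ⇒ L
n=17: moves to 15(W), 13(W), 11(W); every one is W ⇒ L
n=18: can move to 16, which is L ⇒ W
n=19: can move to 17, which is L ⇒ W
n=20: can move to 16, which is L ⇒ W
n=21: can move to 17, which is L ⇒ W
n=22: can move to 16, which is L ⇒ W
n=23: can move to 17, which is L ⇒ W
L entries with 0 ≤ n ≤ 23: n = 0, 1, 8, 9, 16, 17; that makes 6.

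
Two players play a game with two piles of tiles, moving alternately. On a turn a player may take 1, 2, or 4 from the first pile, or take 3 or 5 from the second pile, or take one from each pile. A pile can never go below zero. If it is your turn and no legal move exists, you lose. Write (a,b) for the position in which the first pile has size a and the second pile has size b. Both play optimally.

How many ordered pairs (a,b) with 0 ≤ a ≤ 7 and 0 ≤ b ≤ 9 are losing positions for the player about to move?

26

Positions with no move are L. A position that does have a move is losing for the player to move precisely when every available move leads to a winning position for the opponent. Fill in the labels:
Every move lowers a or b (never raises either), so fill the grid row by row in increasing a, and left to right within a row: each cell's successors are then already labelled.
      b=0  b=1  b=2  b=3  b=4  b=5  b=6  b=7  b=8  b=9
a=0:    L    L    L    W    W    W    W    W    L    L
a=1:    W    W    W    W    L    L    L    W    W    W
a=2:    W    W    W    L    W    W    W    W    W    W
a=3:    L    L    L    W    W    W    W    W    L    L
a=4:    W    W    W    W    L    L    L    W    W    W
a=5:    W    W    W    L    W    W    W    W    W    W
a=6:    L    L    L    W    W    W    W    W    L    L
a=7:    W    W    W    W    L    L    L    W    W    W
Cells with no legal move (terminal, hence L): (0,0), (0,1), (0,2).
The remaining L cells, each justified by listing all of its moves:
(0,8): →(0,5)(W), (0,3)(W) — all W, so L
(0,9): →(0,6)(W), (0,4)(W) — all W, so L
(1,4): →(0,4)(W), (1,1)(W), (0,3)(W) — all W, so L
(1,5): →(0,5)(W), (1,2)(W), (1,0)(W), (0,4)(W) — all W, so L
(1,6): →(0,6)(W), (1,3)(W), (1,1)(W), (0,5)(W) — all W, so L
(2,3): →(1,3)(W), (0,3)(W), (2,0)(W), (1,2)(W) — all W, so L
(3,0): →(2,0)(W), (1,0)(W) — all W, so L
(3,1): →(2,1)(W), (1,1)(W), (2,0)(W) — all W, so L
(3,2): →(2,2)(W), (1,2)(W), (2,1)(W) — all W, so L
(3,8): →(2,8)(W), (1,8)(W), (3,5)(W), (3,3)(W), (2,7)(W) — all W, so L
(3,9): →(2,9)(W), (1,9)(W), (3,6)(W), (3,4)(W), (2,8)(W) — all W, so L
(4,4): →(3,4)(W), (2,4)(W), (0,4)(W), (4,1)(W), (3,3)(W) — all W, so L
(4,5): →(3,5)(W), (2,5)(W), (0,5)(W), (4,2)(W), (4,0)(W), (3,4)(W) — all W, so L
(4,6): →(3,6)(W), (2,6)(W), (0,6)(W), (4,3)(W), (4,1)(W), (3,5)(W) — all W, so L
(5,3): →(4,3)(W), (3,3)(W), (1,3)(W), (5,0)(W), (4,2)(W) — all W, so L
(6,0): →(5,0)(W), (4,0)(W), (2,0)(W) — all W, so L
(6,1): →(5,1)(W), (4,1)(W), (2,1)(W), (5,0)(W) — all W, so L
(6,2): →(5,2)(W), (4,2)(W), (2,2)(W), (5,1)(W) — all W, so L
(6,8): →(5,8)(W), (4,8)(W), (2,8)(W), (6,5)(W), (6,3)(W), (5,7)(W) — all W, so L
(6,9): →(5,9)(W), (4,9)(W), (2,9)(W), (6,6)(W), (6,4)(W), (5,8)(W) — all W, so L
(7,4): →(6,4)(W), (5,4)(W), (3,4)(W), (7,1)(W), (6,3)(W) — all W, so L
(7,5): →(6,5)(W), (5,5)(W), (3,5)(W), (7,2)(W), (7,0)(W), (6,4)(W) — all W, so L
(7,6): →(6,6)(W), (5,6)(W), (3,6)(W), (7,3)(W), (7,1)(W), (6,5)(W) — all W, so L
Every other cell has at least one move into one of the L cells above, so it is W.
L cells per row: a=0: 5, a=1: 3, a=2: 1, a=3: 5, a=4: 3, a=5: 1, a=6: 5, a=7: 3; total 26.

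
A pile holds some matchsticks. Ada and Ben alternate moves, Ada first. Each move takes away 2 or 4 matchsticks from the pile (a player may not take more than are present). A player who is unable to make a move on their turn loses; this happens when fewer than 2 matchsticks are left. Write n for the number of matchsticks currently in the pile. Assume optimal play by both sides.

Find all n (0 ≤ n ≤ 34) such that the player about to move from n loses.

0, 1, 6, 7, 12, 13, 18, 19, 24, 25, 30, 31

Use the standard recursion: the mover loses at a terminal position; elsewhere, the mover wins exactly when some move hands the opponent an L position.
n=0: no move → L
n=1: no move → L
n=2: W (go to 0, an L position)
n=3: W (go to 1, an L position)
n=4: W (go to 0, an L position)
n=5: W (go to 1, an L position)
n=6: L (options 4(W), 2(W) are all W)
n=7: L (options 5(W), 3(W) are all W)
n=8: W (go to 6, an L position)
n=9: W (go to 7, an L position)
n=10: W (go to 6, an L position)
n=11: W (go to 7, an L position)
n=12: L (options 10(W), 8(W) are all W)
n=13: L (options 11(W), 9(W) are all W)
n=14: W (go to 12, an L position)
n=15: W (go to 13, an L position)
n=16: W (go to 12, an L position)
n=17: W (go to 13, an L position)
n=18: L (options 16(W), 14(W) are all W)
n=19: L (options 17(W), 15(W) are all W)
n=20: W (go to 18, an L position)
n=21: W (go to 19, an L position)
n=22: W (go to 18, an L position)
n=23: W (go to 19, an L position)
n=24: L (options 22(W), 20(W) are all W)
n=25: L (options 23(W), 21(W) are all W)
n=26: W (go to 24, an L position)
n=27: W (go to 25, an L position)
n=28: W (go to 24, an L position)
n=29: W (go to 25, an L position)
n=30: L (options 28(W), 26(W) are all W)
n=31: L (options 29(W), 27(W) are all W)
n=32: W (go to 30, an L position)
n=33: W (go to 31, an L position)
n=34: W (go to 30, an L position)
The losing starting values of n are exactly the entries labelled L in this table (12 of them).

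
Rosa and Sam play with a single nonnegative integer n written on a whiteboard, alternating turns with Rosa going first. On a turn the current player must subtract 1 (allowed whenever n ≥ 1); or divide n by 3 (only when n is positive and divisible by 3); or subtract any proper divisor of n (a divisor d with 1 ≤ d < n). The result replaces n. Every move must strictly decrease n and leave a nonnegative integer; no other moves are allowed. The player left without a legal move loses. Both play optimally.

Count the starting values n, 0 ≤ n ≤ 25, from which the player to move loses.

Positions with no move are L. A position that does have a move is losing for the player to move precisely when every available move leads to a winning position for the opponent. Fill in the labels:
n=0: no move → L
n=1: reaches L-position 0 → W
n=2: only reaches 1(W), which is W → L
n=3: reaches L-position 2 → W
n=4: reaches L-position 2 → W
n=5: only reaches 4(W), which is W → L
n=6: reaches L-position 2 → W
n=7: only reaches 6(W), which is W → L
n=8: reaches L-position 7 → W
n=9: only reaches 3(W), 6(W), 8(W), all W → L
n=10: reaches L-position 5 → W
n=11: only reaches 10(W), which is W → L
n=12: reaches L-position 9 → W
n=13: only reaches 12(W), which is W → L
n=14: reaches L-position 7 → W
n=15: reaches L-position 5 → W
n=16: only reaches 8(W), 12(W), 14(W), 15(W), all W → L
n=17: reaches L-position 16 → W
n=18: reaches L-position 9 → W
n=19: only reaches 18(W), which is W → L
n=20: reaches L-position 16 → W
n=21: reaches L-position 7 → W
n=22: reaches L-position 11 → W
n=23: only reaches 22(W), which is W → L
n=24: reaches L-position 16 → W
n=25: only reaches 20(W), 24(W), all W → L
L entries with 0 ≤ n ≤ 25: n = 0, 2, 5, 7, 9, 11, 13, 16, 19, 23, 25; that makes 11.

11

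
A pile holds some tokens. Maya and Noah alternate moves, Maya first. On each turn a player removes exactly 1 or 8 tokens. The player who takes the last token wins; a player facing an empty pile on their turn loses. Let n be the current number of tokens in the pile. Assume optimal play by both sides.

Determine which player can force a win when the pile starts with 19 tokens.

Maya wins.

Use the standard recursion: the mover loses at a terminal position; elsewhere, the mover wins exactly when some move hands the opponent an L position.
n=0: no move → L
n=1: reaches L-position 0 → W
n=2: only reaches 1(W), which is W → L
n=3: reaches L-position 2 → W
n=4: only reaches 3(W), which is W → L
n=5: reaches L-position 4 → W
n=6: only reaches 5(W), which is W → L
n=7: reaches L-position 6 → W
n=8: reaches L-position 0 → W
n=9: only reaches 8(W), 1(W), all W → L
n=10: reaches L-position 9 → W
n=11: only reaches 10(W), 3(W), all W → L
n=12: reaches L-position 11 → W
n=13: only reaches 12(W), 5(W), all W → L
n=14: reaches L-position 13 → W
n=15: only reaches 14(W), 7(W), all W → L
n=16: reaches L-position 15 → W
n=17: reaches L-position 9 → W
n=18: only reaches 17(W), 10(W), all W → L
n=19: reaches L-position 18 → W
From 19 Maya can remove 1, leaving 18, reaching an L position.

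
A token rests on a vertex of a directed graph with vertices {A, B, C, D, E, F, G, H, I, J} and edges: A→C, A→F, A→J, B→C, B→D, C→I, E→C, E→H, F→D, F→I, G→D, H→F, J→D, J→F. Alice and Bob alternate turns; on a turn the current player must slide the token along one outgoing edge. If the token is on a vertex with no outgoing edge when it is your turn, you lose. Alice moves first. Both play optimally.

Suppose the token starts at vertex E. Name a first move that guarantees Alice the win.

Move to H.

Compute win/loss labels from the base case upward. A position with no move is L. Any other position is W if it can reach an L in one move, else L.
Every edge goes from a vertex to one that appears earlier in the order D, I, F, J, H, C, A, E, B, G, so processing vertices in that order labels each vertex after all of its successors.
D: no outgoing edge → L
I: no outgoing edge → L
F: →I(L), so W
J: →D(L), so W
H: →F(W) only, which is W, so L
C: →I(L), so W
A: →C(W), J(W), F(W) — all W, so L
E: →H(L), so W
B: →D(L), so W
G: →D(L), so W
From E, the L positions reachable in one move are: H.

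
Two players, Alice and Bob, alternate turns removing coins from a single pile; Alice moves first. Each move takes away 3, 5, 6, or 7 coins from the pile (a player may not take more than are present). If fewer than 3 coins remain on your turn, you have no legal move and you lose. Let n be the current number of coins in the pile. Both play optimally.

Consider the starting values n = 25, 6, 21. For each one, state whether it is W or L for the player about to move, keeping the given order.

Work bottom-up. With no move the player to move loses. Otherwise the position is W if at least one move leads to an L position for the opponent, and L if every move leads to a W.
n=0: no move → L
n=1: no move → L
n=2: no move → L
n=3: can move to 0, which is L ⇒ W
n=4: can move to 1, which is L ⇒ W
n=5: can move to 2, which is L ⇒ W
n=6: can move to 1, which is L ⇒ W
n=7: can move to 2, which is L ⇒ W
n=8: can move to 2, which is L ⇒ W
n=9: can move to 2, which is L ⇒ W
n=10: moves to 7(W), 5(W), 4(W), 3(W); every one is W ⇒ L
n=11: moves to 8(W), 6(W), 5(W), 4(W); every one is W ⇒ L
n=12: moves to 9(W), 7(W), 6(W), 5(W); every one is W ⇒ L
n=13: can move to 10, which is L ⇒ W
n=14: can move to 11, which is L ⇒ W
n=15: can move to 12, which is L ⇒ W
n=16: can move to 11, which is L ⇒ W
n=17: can move to 12, which is L ⇒ W
n=18: can move to 12, which is L ⇒ W
n=19: can move to 12, which is L ⇒ W
n=20: moves to 17(W), 15(W), 14(W), 13(W); every one is W ⇒ L
n=21: moves to 18(W), 16(W), 15(W), 14(W); every one is W ⇒ L
n=22: moves to 19(W), 17(W), 16(W), 15(W); every one is W ⇒ L
n=23: can move to 20, which is L ⇒ W
n=24: can move to 21, which is L ⇒ W
n=25: can move to 22, which is L ⇒ W

25: W, 6: W, 21: L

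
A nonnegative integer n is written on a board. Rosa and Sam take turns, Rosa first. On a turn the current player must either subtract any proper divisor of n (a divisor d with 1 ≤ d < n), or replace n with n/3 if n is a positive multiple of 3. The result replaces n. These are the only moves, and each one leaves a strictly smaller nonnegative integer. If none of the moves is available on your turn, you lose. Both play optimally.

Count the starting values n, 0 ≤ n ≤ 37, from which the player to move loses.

15

Positions with no move are L. A position that does have a move is losing for the player to move precisely when every available move leads to a winning position for the opponent. Fill in the labels:
n=0: no move → L
n=1: no move → L
n=2: W (go to 1, an L position)
n=3: W (go to 1, an L position)
n=4: L (options 2(W), 3(W) are all W)
n=5: W (go to 4, an L position)
n=6: W (go to 4, an L position)
n=7: L (sole option 6(W) is W)
n=8: W (go to 4, an L position)
n=9: L (options 3(W), 6(W), 8(W) are all W)
n=10: W (go to 9, an L position)
n=11: L (sole option 10(W) is W)
n=12: W (go to 4, an L position)
n=13: L (sole option 12(W) is W)
n=14: W (go to 7, an L position)
n=15: L (options 5(W), 10(W), 12(W), 14(W) are all W)
n=16: W (go to 15, an L position)
n=17: L (sole option 16(W) is W)
n=18: W (go to 9, an L position)
n=19: L (sole option 18(W) is W)
n=20: W (go to 15, an L position)
n=21: W (go to 7, an L position)
n=22: W (go to 11, an L position)
n=23: L (sole option 22(W) is W)
n=24: W (go to 23, an L position)
n=25: L (options 20(W), 24(W) are all W)
n=26: W (go to 13, an L position)
n=27: W (go to 9, an L position)
n=28: L (options 14(W), 21(W), 24(W), 26(W), 27(W) are all W)
n=29: W (go to 28, an L position)
n=30: W (go to 15, an L position)
n=31: L (sole option 30(W) is W)
n=32: W (go to 28, an L position)
n=33: W (go to 11, an L position)
n=34: W (go to 17, an L position)
n=35: W (go to 28, an L position)
n=36: L (options 12(W), 18(W), 24(W), 27(W), 30(W), 32(W), 33(W), 34(W), 35(W) are all W)
n=37: W (go to 36, an L position)
L entries with 0 ≤ n ≤ 37: n = 0, 1, 4, 7, 9, 11, 13, 15, 17, 19, 23, 25, 28, 31, 36; that makes 15.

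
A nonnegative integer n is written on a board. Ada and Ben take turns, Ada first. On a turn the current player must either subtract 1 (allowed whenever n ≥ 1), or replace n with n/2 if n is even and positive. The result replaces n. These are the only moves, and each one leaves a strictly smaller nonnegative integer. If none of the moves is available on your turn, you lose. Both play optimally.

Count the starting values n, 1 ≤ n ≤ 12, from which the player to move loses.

Build the W/L table. Terminal = L. A non-terminal position is W if it has a move to some L; otherwise it is L.
n=0: no move → L
n=1: →0(L), so W
n=2: →1(W) only, which is W, so L
n=3: →2(L), so W
n=4: →2(L), so W
n=5: →4(W) only, which is W, so L
n=6: →5(L), so W
n=7: →6(W) only, which is W, so L
n=8: →7(L), so W
n=9: →8(W) only, which is W, so L
n=10: →5(L), so W
n=11: →10(W) only, which is W, so L
n=12: →11(L), so W
L entries with 1 ≤ n ≤ 12 (n=0 is outside the asked range and is not counted): n = 2, 5, 7, 9, 11; that makes 5.

5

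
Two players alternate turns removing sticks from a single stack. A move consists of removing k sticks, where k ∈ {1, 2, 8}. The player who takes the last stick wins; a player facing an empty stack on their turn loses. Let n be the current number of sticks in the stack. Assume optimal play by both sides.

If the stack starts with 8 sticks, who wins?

Label each position W (a win for the player to move) or L (a loss). A position with no legal move is L; any other position is W exactly when some move reaches an L, and L when every move reaches a W.
n=0: no move → L
n=1: can move to 0, which is L ⇒ W
n=2: can move to 0, which is L ⇒ W
n=3: moves to 2(W), 1(W); every one is W ⇒ L
n=4: can move to 3, which is L ⇒ W
n=5: can move to 3, which is L ⇒ W
n=6: moves to 5(W), 4(W); every one is W ⇒ L
n=7: can move to 6, which is L ⇒ W
n=8: can move to 6, which is L ⇒ W
The starting position 8 is W: the player to move should remove 2, leaving 6, handing over an L position.

The first player wins.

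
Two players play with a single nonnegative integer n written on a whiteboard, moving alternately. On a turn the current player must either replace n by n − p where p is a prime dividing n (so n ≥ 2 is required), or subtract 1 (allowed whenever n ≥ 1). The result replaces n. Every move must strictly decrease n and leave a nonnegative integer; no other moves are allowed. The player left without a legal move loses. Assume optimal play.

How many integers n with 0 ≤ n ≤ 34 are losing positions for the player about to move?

9

Label each position W (a win for the player to move) or L (a loss). A position with no legal move is L; any other position is W exactly when some move reaches an L, and L when every move reaches a W.
n=0: no move → L
n=1: →0(L), so W
n=2: →0(L), so W
n=3: →0(L), so W
n=4: →2(W), 3(W) — all W, so L
n=5: →0(L), so W
n=6: →4(L), so W
n=7: →0(L), so W
n=8: →6(W), 7(W) — all W, so L
n=9: →8(L), so W
n=10: →8(L), so W
n=11: →0(L), so W
n=12: →9(W), 10(W), 11(W) — all W, so L
n=13: →0(L), so W
n=14: →12(L), so W
n=15: →12(L), so W
n=16: →14(W), 15(W) — all W, so L
n=17: →0(L), so W
n=18: →16(L), so W
n=19: →0(L), so W
n=20: →15(W), 18(W), 19(W) — all W, so L
n=21: →20(L), so W
n=22: →20(L), so W
n=23: →0(L), so W
n=24: →21(W), 22(W), 23(W) — all W, so L
n=25: →20(L), so W
n=26: →24(L), so W
n=27: →24(L), so W
n=28: →21(W), 26(W), 27(W) — all W, so L
n=29: →0(L), so W
n=30: →28(L), so W
n=31: →0(L), so W
n=32: →30(W), 31(W) — all W, so L
n=33: →32(L), so W
n=34: →32(L), so W
L entries with 0 ≤ n ≤ 34: n = 0, 4, 8, 12, 16, 20, 24, 28, 32; that makes 9.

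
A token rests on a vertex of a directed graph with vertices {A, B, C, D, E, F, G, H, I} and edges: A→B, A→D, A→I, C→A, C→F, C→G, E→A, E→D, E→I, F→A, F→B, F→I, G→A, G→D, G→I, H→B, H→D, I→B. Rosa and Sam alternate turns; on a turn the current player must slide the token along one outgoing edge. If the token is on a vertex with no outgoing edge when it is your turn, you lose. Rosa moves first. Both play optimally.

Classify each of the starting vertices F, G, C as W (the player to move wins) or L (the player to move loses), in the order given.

F: W, G: W, C: L

Positions with no move are L. A position that does have a move is losing for the player to move precisely when every available move leads to a winning position for the opponent. Fill in the labels:
Every edge goes from a vertex to one that appears earlier in the order B, D, I, H, A, G, F, C, E, so processing vertices in that order labels each vertex after all of its successors.
B: no outgoing edge → L
D: no outgoing edge → L
I: →B(L), so W
H: →D(L), so W
A: →D(L), so W
G: →D(L), so W
F: →B(L), so W
C: →F(W), G(W), A(W) — all W, so L
E: →D(L), so W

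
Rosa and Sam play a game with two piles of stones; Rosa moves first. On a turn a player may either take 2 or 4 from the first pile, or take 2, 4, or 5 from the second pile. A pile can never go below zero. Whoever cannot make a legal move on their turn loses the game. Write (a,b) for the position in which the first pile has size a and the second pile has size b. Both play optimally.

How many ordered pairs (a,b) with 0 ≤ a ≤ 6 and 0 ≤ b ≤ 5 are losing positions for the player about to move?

14

Positions with no move are L. A position that does have a move is losing for the player to move precisely when every available move leads to a winning position for the opponent. Fill in the labels:
Every move lowers a or b (never raises either), so fill the grid row by row in increasing a, and left to right within a row: each cell's successors are then already labelled.
      b=0  b=1  b=2  b=3  b=4  b=5
a=0:    L    L    W    W    W    W
a=1:    L    L    W    W    W    W
a=2:    W    W    L    L    W    W
a=3:    W    W    L    L    W    W
a=4:    W    W    W    W    L    L
a=5:    W    W    W    W    L    L
a=6:    L    L    W    W    W    W
Cells with no legal move (terminal, hence L): (0,0), (0,1), (1,0), (1,1).
The remaining L cells, each justified by listing all of its moves:
(2,2): →(0,2)(W), (2,0)(W) — all W, so L
(2,3): →(0,3)(W), (2,1)(W) — all W, so L
(3,2): →(1,2)(W), (3,0)(W) — all W, so L
(3,3): →(1,3)(W), (3,1)(W) — all W, so L
(4,4): →(2,4)(W), (0,4)(W), (4,2)(W), (4,0)(W) — all W, so L
(4,5): →(2,5)(W), (0,5)(W), (4,3)(W), (4,1)(W), (4,0)(W) — all W, so L
(5,4): →(3,4)(W), (1,4)(W), (5,2)(W), (5,0)(W) — all W, so L
(5,5): →(3,5)(W), (1,5)(W), (5,3)(W), (5,1)(W), (5,0)(W) — all W, so L
(6,0): →(4,0)(W), (2,0)(W) — all W, so L
(6,1): →(4,1)(W), (2,1)(W) — all W, so L
Every other cell has at least one move into one of the L cells above, so it is W.
L cells per row: a=0: 2, a=1: 2, a=2: 2, a=3: 2, a=4: 2, a=5: 2, a=6: 2; total 14.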